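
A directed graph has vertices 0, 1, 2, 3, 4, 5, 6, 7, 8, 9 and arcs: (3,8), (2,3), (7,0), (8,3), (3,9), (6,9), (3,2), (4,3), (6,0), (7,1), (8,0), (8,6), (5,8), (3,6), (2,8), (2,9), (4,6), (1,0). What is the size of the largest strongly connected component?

3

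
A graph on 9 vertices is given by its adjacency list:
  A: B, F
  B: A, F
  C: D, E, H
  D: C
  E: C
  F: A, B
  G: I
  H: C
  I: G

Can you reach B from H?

The component containing H is {C, D, E, H}, and B is not in it.

No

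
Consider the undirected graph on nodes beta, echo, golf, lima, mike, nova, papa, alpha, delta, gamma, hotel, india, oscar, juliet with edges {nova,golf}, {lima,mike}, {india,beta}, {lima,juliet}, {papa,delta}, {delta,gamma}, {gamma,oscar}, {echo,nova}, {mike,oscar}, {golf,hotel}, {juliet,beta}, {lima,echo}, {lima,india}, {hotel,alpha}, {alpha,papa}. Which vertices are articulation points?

lima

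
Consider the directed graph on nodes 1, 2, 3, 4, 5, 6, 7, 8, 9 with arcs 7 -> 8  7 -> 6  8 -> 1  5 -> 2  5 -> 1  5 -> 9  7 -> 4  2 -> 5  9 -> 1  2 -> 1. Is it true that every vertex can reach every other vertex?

There is no directed path from 5 to 4, so the graph is not strongly connected.

No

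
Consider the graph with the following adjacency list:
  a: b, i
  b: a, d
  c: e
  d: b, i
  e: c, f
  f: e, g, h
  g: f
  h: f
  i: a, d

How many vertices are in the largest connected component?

Starting from a we can reach a, b, d, i. That is one component of size 4.
Starting from c we can reach c, e, f, g, h. That is one component of size 5.
The largest has 5 vertices.

5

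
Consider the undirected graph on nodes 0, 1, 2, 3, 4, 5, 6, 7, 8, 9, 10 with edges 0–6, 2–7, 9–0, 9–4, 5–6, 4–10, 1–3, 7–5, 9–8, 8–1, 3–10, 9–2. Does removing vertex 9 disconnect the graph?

Yes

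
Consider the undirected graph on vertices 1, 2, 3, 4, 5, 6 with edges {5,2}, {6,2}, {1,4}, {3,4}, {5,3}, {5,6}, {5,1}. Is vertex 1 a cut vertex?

Deleting 1 leaves 1 component (was 1) (its neighbors 4, 5 remain connected to each other), so 1 is not a cut vertex.

No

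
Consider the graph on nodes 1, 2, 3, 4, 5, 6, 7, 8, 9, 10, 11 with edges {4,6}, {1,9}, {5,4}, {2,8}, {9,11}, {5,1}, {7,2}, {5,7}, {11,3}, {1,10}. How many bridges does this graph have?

10

removing 1 - 9 disconnects 1 from 9; removing 1 - 5 disconnects 1 from 5; removing 4 - 5 disconnects 4 from 5; removing 8 - 2 disconnects 8 from 2 — these are bridges.
In total 10 edges are bridges.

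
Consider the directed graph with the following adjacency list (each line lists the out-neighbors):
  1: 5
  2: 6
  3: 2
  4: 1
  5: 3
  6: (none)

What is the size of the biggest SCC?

1

{4} is an SCC by itself.
{5} is an SCC by itself.
{3} is an SCC by itself.
{2} is an SCC by itself.
{1} is an SCC by itself.
(and 1 more singleton SCC)
The largest has 1 vertex.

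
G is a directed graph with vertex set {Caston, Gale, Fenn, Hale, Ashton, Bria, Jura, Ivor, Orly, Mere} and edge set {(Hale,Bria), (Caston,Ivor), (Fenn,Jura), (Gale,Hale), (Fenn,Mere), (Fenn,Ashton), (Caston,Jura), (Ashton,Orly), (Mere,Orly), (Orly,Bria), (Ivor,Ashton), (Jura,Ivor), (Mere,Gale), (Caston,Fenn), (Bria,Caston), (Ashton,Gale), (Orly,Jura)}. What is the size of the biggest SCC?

10

{Bria, Fenn, Gale, Hale, Ivor, Jura, Mere, Orly, Ashton, Caston} are all mutually reachable — one SCC of size 10.
The largest has 10 vertices.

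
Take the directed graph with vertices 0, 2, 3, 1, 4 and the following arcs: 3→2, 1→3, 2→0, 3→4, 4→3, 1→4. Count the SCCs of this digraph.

{3, 4} are all mutually reachable — one SCC of size 2.
{1} is an SCC by itself.
{0} is an SCC by itself.
{2} is an SCC by itself.
That gives 4 strongly connected components.

4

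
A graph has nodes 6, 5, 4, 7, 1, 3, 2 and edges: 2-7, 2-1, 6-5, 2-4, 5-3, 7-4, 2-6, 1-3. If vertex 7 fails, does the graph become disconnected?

No

Deleting 7 leaves 1 component (was 1) (its neighbors 2, 4 remain connected to each other), so 7 is not a cut vertex.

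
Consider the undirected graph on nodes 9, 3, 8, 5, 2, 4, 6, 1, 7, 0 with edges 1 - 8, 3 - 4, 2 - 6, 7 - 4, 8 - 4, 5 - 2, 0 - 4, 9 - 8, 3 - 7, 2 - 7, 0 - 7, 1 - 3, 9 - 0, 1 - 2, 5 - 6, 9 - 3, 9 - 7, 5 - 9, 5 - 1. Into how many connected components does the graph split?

1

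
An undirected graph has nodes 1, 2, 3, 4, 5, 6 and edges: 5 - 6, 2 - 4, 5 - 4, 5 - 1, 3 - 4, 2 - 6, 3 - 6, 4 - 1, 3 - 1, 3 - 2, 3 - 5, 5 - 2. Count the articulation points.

Removing 5, for instance, still leaves 1 component. No single vertex removal increases the component count — the graph has no articulation points.

0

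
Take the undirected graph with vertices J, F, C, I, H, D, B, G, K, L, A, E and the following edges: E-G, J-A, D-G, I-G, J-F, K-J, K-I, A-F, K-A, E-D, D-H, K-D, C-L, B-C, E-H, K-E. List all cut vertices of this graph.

C, K

Removing C increases the component count from 2 to 3, so C is a cut vertex.
Removing K increases the component count from 2 to 3, so K is a cut vertex.
By contrast removing H leaves 2 components; it is not a cut vertex. No other vertex is a cut vertex either.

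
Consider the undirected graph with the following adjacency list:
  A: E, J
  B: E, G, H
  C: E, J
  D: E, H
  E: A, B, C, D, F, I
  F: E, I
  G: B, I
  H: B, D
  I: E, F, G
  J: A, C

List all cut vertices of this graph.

Removing E increases the component count from 1 to 2, so E is a cut vertex.
By contrast removing F leaves 1 component; it is not a cut vertex. No other vertex is a cut vertex either.

E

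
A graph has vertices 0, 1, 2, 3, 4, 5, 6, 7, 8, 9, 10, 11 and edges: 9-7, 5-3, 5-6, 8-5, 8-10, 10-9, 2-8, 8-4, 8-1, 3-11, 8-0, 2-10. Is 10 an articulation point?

Yes

Deleting 10 raises the number of components from 1 to 2, so 10 is a cut vertex.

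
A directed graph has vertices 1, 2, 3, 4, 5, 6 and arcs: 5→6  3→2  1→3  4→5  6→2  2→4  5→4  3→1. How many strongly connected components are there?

2

{2, 4, 5, 6} are all mutually reachable — one SCC of size 4.
{1, 3} are all mutually reachable — one SCC of size 2.
That gives 2 strongly connected components.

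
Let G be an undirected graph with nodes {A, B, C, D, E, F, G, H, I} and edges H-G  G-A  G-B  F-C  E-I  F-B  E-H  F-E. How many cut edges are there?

3

The edges on the cycle F-E-H-G-B-F are not bridges since each lies on that cycle.
But removing F-C disconnects F from C; removing G-A disconnects G from A; removing E-I disconnects E from I — these are bridges.
That makes 3 bridges.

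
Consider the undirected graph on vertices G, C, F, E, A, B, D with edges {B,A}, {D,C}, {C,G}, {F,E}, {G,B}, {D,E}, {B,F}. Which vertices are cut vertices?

Removing B increases the component count from 1 to 2, so B is a cut vertex.
By contrast removing G leaves 1 component; it is not a cut vertex. No other vertex is a cut vertex either.

B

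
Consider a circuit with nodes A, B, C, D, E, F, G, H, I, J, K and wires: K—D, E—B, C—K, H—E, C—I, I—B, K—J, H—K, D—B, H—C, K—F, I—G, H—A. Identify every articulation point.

Removing H increases the component count from 1 to 2, so H is a cut vertex.
Removing I increases the component count from 1 to 2, so I is a cut vertex.
Removing K increases the component count from 1 to 3, so K is a cut vertex.
By contrast removing F leaves 1 component; it is not a cut vertex. No other vertex is a cut vertex either.

H, I, K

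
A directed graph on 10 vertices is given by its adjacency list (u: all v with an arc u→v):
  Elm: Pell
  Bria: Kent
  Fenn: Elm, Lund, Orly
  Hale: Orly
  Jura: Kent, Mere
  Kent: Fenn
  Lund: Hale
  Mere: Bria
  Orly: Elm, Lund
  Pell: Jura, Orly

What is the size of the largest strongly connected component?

10

{Elm, Bria, Fenn, Hale, Jura, Kent, Lund, Mere, Orly, Pell} are all mutually reachable — one SCC of size 10.
The largest has 10 vertices.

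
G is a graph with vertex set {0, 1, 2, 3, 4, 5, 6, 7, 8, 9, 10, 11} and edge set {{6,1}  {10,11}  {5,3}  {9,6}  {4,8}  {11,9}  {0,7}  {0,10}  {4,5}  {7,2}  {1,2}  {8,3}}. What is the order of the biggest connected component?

8

Starting from 3 we can reach 3, 4, 5, 8. That is one component of size 4.
Starting from 0 we can reach 0, 1, 2, 6, 7, 9, 10, 11. That is one component of size 8.
The largest has 8 vertices.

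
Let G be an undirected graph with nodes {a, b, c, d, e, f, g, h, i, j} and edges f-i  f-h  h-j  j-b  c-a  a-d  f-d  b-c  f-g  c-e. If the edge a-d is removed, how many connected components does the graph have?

1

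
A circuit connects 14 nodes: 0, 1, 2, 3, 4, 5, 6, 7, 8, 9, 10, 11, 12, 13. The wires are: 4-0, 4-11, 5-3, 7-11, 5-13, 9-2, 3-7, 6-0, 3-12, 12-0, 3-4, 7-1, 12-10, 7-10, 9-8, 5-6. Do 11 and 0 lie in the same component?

From 11 we can reach 0, 1, 3, 4, 5, 6, 7, 10, 11, 12, 13, which includes 0.

Yes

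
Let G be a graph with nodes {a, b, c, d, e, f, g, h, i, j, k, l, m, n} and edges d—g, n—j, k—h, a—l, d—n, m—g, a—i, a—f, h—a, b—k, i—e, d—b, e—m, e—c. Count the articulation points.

Removing a increases the component count from 1 to 3, so a is a cut vertex.
Removing d increases the component count from 1 to 2, so d is a cut vertex.
Removing e increases the component count from 1 to 2, so e is a cut vertex.
Likewise n is a cut vertex.
By contrast removing j leaves 1 component; it is not a cut vertex. No other vertex is a cut vertex either.

4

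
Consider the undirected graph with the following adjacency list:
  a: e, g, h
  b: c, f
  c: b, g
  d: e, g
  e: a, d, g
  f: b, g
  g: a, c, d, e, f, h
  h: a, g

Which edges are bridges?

none

The edges on the cycle g-c-b-f-g are not bridges since each lies on that cycle.
Every edge lies on some cycle, so there are no bridges.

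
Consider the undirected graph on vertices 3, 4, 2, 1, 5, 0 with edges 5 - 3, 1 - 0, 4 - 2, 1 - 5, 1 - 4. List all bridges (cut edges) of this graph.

0-1, 1-4, 1-5, 2-4, 3-5

removing 1 - 0 disconnects 1 from 0; removing 2 - 4 disconnects 2 from 4; removing 3 - 5 disconnects 3 from 5; removing 1 - 5 disconnects 1 from 5 — these are bridges.
In total 5 edges are bridges.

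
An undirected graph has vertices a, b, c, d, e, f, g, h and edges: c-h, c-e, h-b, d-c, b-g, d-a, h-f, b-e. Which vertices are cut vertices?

Removing b increases the component count from 1 to 2, so b is a cut vertex.
Removing c increases the component count from 1 to 2, so c is a cut vertex.
Removing d increases the component count from 1 to 2, so d is a cut vertex.
Likewise h is a cut vertex.
By contrast removing f leaves 1 component; it is not a cut vertex. No other vertex is a cut vertex either.

b, c, d, h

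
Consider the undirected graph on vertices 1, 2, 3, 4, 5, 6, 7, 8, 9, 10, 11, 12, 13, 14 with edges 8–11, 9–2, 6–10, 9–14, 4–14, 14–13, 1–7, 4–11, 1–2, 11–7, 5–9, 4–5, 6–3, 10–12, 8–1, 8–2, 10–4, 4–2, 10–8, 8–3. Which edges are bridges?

The edges on the cycle 10-8-1-7-11-4-10 are not bridges since each lies on that cycle.
But removing 10–12 disconnects 10 from 12; removing 14–13 disconnects 14 from 13 — these are bridges.

10-12, 13-14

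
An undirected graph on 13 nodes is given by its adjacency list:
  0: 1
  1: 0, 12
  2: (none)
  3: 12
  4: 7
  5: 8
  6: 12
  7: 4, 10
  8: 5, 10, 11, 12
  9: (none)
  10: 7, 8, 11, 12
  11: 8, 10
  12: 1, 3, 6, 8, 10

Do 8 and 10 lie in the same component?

From 8 we can reach 0, 1, 3, 4, 5, 6, 7, 8, 10, 11, 12, which includes 10.

Yes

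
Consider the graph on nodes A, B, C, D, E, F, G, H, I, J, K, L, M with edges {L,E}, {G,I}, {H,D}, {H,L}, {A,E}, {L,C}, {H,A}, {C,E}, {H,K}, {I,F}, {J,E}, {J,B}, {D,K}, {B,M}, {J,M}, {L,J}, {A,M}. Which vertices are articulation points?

H, I

Removing H increases the component count from 2 to 3, so H is a cut vertex.
Removing I increases the component count from 2 to 3, so I is a cut vertex.
By contrast removing J leaves 2 components; it is not a cut vertex. No other vertex is a cut vertex either.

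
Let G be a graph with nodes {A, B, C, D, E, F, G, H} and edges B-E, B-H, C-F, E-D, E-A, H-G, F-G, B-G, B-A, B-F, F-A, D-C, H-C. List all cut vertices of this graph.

none

Removing C, for instance, still leaves 1 component. No single vertex removal increases the component count — the graph has no articulation points.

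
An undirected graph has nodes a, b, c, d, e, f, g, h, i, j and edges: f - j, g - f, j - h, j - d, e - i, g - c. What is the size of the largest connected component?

b is isolated — a component by itself.
a is isolated — a component by itself.
Starting from e we can reach e, i. That is one component of size 2.
Starting from c we can reach c, d, f, g, h, j. That is one component of size 6.
The largest has 6 vertices.

6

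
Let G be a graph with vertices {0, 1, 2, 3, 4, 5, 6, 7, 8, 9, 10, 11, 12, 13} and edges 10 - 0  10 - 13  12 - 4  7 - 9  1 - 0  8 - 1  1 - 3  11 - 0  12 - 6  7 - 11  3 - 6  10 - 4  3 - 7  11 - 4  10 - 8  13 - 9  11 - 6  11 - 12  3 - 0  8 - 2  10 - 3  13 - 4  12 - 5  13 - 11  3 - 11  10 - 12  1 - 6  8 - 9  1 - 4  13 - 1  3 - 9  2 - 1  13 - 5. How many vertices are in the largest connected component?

Starting from 0 we can reach 0, 1, 2, 3, 4, 5, 6, 7, 8, 9, 10, 11, 12, 13. That is one component of size 14.
The largest has 14 vertices.

14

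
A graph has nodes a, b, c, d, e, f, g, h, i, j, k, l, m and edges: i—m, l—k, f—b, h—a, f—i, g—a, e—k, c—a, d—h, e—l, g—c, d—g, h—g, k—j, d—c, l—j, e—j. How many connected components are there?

Starting from b we can reach b, f, i, m. That is one component of size 4.
Starting from e we can reach e, j, k, l. That is one component of size 4.
Starting from a we can reach a, c, d, g, h. That is one component of size 5.
Total: 3 components.

3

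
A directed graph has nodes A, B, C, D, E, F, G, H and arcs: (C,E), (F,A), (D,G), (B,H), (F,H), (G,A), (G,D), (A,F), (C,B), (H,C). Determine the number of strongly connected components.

4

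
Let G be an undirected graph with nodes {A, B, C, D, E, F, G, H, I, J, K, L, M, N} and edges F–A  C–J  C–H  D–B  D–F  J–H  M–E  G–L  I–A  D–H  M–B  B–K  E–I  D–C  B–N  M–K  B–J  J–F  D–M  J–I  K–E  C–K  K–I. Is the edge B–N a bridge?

Removing B–N leaves no path between B and N: the component count goes from 2 to 3. So it is a bridge.

Yes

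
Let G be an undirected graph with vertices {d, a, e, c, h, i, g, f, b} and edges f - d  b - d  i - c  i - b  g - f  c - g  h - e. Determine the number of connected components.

3

a is isolated — a component by itself.
Starting from e we can reach e, h. That is one component of size 2.
Starting from b we can reach b, c, d, f, g, i. That is one component of size 6.
Total: 3 components.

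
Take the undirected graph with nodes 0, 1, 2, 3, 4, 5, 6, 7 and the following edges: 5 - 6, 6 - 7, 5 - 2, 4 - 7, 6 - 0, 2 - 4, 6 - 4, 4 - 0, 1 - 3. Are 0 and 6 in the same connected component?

From 0 we can reach 0, 2, 4, 5, 6, 7, which includes 6.

Yes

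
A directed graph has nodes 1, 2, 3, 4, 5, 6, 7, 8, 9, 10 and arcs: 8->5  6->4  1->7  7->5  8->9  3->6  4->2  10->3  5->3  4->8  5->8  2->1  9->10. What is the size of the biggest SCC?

10

{1, 2, 3, 4, 5, 6, 7, 8, 9, 10} are all mutually reachable — one SCC of size 10.
The largest has 10 vertices.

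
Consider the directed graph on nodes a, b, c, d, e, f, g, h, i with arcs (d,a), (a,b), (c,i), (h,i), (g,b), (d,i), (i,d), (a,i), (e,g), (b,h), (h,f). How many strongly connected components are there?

{a, b, d, h, i} are all mutually reachable — one SCC of size 5.
{g} is an SCC by itself.
{f} is an SCC by itself.
{e} is an SCC by itself.
{c} is an SCC by itself.
That gives 5 strongly connected components.

5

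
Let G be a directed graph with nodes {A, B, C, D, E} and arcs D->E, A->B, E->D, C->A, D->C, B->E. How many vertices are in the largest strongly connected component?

5

{A, B, C, D, E} are all mutually reachable — one SCC of size 5.
The largest has 5 vertices.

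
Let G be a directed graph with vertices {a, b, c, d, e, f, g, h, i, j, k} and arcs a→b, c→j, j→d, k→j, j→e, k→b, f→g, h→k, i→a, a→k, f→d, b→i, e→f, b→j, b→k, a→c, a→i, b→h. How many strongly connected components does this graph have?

7

{a, b, h, i, k} are all mutually reachable — one SCC of size 5.
{g} is an SCC by itself.
{f} is an SCC by itself.
{c} is an SCC by itself.
{d} is an SCC by itself.
(and 2 more singleton SCCs)
That gives 7 strongly connected components.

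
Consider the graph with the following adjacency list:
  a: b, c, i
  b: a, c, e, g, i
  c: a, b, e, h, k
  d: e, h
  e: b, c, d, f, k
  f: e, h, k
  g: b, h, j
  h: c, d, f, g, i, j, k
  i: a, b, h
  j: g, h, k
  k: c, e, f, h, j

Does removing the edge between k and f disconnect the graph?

No

After removing k-f, the path k-e-f still connects them, so the edge is not a bridge.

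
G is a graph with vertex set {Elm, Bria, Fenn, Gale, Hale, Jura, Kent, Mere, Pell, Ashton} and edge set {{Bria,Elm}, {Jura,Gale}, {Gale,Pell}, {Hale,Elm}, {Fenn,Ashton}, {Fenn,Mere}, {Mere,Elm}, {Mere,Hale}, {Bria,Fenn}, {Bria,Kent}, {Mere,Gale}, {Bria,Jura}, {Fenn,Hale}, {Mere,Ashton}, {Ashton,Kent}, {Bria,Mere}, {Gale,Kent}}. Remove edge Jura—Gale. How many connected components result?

1

Jura and Gale are still connected via Jura-Bria-Mere-Gale, so the component count stays at 1.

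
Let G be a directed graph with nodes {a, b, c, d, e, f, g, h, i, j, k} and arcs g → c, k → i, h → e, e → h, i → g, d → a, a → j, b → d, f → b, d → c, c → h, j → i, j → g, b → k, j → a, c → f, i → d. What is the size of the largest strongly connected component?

{a, b, c, d, f, g, i, j, k} are all mutually reachable — one SCC of size 9.
{e, h} are all mutually reachable — one SCC of size 2.
The largest has 9 vertices.

9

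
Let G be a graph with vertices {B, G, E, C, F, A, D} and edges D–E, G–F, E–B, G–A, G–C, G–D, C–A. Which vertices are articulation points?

D, E, G

Removing D increases the component count from 1 to 2, so D is a cut vertex.
Removing E increases the component count from 1 to 2, so E is a cut vertex.
Removing G increases the component count from 1 to 3, so G is a cut vertex.
By contrast removing A leaves 1 component; it is not a cut vertex. No other vertex is a cut vertex either.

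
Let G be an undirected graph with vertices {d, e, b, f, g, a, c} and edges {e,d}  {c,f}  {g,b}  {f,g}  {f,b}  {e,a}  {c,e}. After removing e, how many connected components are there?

With e gone, the remaining components are: {a}; {d}; {b, c, f, g}.
That is 3 components.

3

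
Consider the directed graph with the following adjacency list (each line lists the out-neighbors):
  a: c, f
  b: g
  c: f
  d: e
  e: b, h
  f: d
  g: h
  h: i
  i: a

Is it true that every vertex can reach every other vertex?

Yes

From a we can reach every vertex (a, b, c, d, e, f, g, h, i), and every vertex can reach a (a, b, c, d, e, f, g, h, i). So the whole graph is one strongly connected component.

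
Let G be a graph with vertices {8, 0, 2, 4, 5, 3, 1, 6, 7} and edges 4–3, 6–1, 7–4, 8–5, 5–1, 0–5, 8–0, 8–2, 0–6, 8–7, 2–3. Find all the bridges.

none

The edges on the cycle 8-7-4-3-2-8 are not bridges since each lies on that cycle.
Every edge lies on some cycle, so there are no bridges.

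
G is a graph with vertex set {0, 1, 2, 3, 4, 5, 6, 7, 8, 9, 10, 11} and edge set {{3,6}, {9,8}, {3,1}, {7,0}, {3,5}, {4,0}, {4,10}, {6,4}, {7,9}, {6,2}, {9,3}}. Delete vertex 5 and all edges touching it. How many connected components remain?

2

With 5 gone, the remaining components are: {11}; {0, 1, 2, 3, 4, 6, 7, 8, 9, 10}.
That is 2 components.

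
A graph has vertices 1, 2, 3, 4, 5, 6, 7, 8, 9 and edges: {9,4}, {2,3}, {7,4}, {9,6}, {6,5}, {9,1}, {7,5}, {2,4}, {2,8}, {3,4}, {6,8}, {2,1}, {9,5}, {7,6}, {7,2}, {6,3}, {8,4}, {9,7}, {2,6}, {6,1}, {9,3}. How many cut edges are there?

0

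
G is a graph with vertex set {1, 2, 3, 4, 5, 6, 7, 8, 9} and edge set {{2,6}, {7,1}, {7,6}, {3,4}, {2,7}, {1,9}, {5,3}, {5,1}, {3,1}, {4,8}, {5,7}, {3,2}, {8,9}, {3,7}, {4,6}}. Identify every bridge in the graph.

none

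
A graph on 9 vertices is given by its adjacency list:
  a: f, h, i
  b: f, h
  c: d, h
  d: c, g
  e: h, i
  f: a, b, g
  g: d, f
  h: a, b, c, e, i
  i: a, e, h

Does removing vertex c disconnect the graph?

Deleting c leaves 1 component (was 1) (its neighbors d, h remain connected to each other), so c is not a cut vertex.

No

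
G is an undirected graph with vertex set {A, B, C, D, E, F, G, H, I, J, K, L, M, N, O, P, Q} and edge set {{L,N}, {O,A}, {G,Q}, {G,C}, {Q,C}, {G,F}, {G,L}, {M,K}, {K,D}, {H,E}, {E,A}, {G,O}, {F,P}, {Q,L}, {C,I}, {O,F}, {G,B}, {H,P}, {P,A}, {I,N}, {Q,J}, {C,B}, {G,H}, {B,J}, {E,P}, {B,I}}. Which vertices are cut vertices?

G, K

Removing G increases the component count from 2 to 3, so G is a cut vertex.
Removing K increases the component count from 2 to 3, so K is a cut vertex.
By contrast removing D leaves 2 components; it is not a cut vertex. No other vertex is a cut vertex either.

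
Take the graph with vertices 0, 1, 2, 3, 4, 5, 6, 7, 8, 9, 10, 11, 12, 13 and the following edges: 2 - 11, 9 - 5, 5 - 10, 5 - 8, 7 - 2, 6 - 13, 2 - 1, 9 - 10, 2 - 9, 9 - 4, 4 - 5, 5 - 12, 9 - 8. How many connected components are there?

4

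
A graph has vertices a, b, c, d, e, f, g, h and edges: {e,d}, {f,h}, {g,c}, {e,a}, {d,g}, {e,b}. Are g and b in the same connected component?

Yes

From g we can reach a, b, c, d, e, g, which includes b.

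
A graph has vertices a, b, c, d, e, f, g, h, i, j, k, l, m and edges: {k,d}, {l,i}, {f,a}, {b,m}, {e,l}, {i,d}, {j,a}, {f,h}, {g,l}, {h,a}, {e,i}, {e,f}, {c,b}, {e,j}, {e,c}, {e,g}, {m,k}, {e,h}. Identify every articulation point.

Removing e increases the component count from 1 to 2, so e is a cut vertex.
By contrast removing g leaves 1 component; it is not a cut vertex. No other vertex is a cut vertex either.

e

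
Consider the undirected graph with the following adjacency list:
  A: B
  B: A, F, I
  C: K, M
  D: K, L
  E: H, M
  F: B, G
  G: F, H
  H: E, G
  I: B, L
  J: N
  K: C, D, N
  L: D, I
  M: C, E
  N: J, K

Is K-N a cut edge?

Yes

Removing K-N leaves no path between K and N: the component count goes from 1 to 2. So it is a bridge.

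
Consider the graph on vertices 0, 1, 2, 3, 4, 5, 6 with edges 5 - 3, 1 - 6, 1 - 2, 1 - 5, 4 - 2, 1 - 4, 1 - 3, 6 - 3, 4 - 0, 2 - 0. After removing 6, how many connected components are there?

With 6 gone, the remaining components are: {0, 1, 2, 3, 4, 5}.
That is 1 component.

1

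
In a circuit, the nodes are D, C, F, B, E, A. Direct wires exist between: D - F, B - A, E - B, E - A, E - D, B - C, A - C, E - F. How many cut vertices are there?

Removing E increases the component count from 1 to 2, so E is a cut vertex.
By contrast removing D leaves 1 component; it is not a cut vertex. No other vertex is a cut vertex either.

1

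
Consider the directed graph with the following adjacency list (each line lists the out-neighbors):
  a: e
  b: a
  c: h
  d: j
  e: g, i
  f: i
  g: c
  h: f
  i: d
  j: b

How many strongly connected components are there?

{a, b, c, d, e, f, g, h, i, j} are all mutually reachable — one SCC of size 10.
That gives 1 strongly connected component.

1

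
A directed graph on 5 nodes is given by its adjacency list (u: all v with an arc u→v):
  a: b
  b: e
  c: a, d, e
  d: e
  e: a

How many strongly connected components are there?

3

{a, b, e} are all mutually reachable — one SCC of size 3.
{d} is an SCC by itself.
{c} is an SCC by itself.
That gives 3 strongly connected components.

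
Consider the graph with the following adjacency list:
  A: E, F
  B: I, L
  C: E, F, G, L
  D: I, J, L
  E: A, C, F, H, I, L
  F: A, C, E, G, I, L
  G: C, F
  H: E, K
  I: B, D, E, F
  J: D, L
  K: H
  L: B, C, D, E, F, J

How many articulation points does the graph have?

Removing E increases the component count from 1 to 2, so E is a cut vertex.
Removing H increases the component count from 1 to 2, so H is a cut vertex.
By contrast removing A leaves 1 component; it is not a cut vertex. No other vertex is a cut vertex either.

2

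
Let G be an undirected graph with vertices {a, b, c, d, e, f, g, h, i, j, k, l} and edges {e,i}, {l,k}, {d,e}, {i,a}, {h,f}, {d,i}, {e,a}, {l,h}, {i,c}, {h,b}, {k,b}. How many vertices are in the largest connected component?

5

j is isolated — a component by itself.
g is isolated — a component by itself.
Starting from b we can reach b, f, h, k, l. That is one component of size 5.
Starting from a we can reach a, c, d, e, i. That is one component of size 5.
The largest has 5 vertices.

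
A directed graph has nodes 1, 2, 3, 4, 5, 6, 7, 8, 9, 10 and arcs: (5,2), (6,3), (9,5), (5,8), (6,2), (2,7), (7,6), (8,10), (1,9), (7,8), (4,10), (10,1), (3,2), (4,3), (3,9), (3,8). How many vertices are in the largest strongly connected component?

9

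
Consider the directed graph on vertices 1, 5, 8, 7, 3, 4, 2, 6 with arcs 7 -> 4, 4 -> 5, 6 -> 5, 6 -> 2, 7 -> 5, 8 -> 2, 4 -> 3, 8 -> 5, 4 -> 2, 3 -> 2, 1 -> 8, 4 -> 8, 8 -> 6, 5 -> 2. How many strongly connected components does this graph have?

{5} is an SCC by itself.
{6} is an SCC by itself.
{7} is an SCC by itself.
{8} is an SCC by itself.
{2} is an SCC by itself.
(and 3 more singleton SCCs)
That gives 8 strongly connected components.

8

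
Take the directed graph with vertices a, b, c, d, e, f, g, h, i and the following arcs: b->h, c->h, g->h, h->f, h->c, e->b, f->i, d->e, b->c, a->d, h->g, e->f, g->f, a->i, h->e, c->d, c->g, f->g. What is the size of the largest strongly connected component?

7

{b, c, d, e, f, g, h} are all mutually reachable — one SCC of size 7.
{a} is an SCC by itself.
{i} is an SCC by itself.
The largest has 7 vertices.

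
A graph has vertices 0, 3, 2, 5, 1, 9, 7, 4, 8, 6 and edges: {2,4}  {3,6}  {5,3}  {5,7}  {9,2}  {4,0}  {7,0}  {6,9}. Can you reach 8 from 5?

The component containing 5 is {0, 2, 3, 4, 5, 6, 7, 9}, and 8 is not in it.

No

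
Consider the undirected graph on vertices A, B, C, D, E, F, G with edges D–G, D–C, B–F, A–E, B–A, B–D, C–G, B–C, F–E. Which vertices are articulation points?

Removing B increases the component count from 1 to 2, so B is a cut vertex.
By contrast removing D leaves 1 component; it is not a cut vertex. No other vertex is a cut vertex either.

B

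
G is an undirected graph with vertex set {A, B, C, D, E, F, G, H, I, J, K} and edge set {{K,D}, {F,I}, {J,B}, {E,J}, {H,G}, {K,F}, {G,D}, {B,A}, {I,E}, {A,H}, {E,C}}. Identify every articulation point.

E

Removing E increases the component count from 1 to 2, so E is a cut vertex.
By contrast removing D leaves 1 component; it is not a cut vertex. No other vertex is a cut vertex either.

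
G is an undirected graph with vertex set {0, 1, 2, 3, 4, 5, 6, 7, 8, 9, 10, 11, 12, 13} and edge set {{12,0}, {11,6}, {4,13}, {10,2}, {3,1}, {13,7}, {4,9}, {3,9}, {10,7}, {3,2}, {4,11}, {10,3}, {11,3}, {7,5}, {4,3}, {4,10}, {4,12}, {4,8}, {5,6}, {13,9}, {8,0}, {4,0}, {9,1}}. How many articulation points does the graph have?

1

Removing 4 increases the component count from 1 to 2, so 4 is a cut vertex.
By contrast removing 10 leaves 1 component; it is not a cut vertex. No other vertex is a cut vertex either.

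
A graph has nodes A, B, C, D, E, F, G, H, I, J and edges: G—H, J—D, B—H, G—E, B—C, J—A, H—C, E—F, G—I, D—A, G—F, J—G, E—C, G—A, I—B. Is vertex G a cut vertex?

Yes

Deleting G raises the number of components from 1 to 2, so G is a cut vertex.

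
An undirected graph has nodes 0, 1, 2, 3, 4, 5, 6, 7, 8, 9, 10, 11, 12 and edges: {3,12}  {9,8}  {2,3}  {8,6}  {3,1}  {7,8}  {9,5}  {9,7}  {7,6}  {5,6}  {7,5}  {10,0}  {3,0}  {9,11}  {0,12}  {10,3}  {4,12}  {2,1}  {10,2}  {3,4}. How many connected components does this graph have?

Starting from 5 we can reach 5, 6, 7, 8, 9, 11. That is one component of size 6.
Starting from 0 we can reach 0, 1, 2, 3, 4, 10, 12. That is one component of size 7.
Total: 2 components.

2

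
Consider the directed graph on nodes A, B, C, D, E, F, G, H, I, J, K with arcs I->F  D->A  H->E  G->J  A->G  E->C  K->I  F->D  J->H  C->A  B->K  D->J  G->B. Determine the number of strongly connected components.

{A, B, C, D, E, F, G, H, I, J, K} are all mutually reachable — one SCC of size 11.
That gives 1 strongly connected component.

1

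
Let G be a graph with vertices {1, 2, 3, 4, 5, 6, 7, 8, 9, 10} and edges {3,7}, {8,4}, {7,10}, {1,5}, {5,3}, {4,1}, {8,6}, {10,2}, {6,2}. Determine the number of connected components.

9 is isolated — a component by itself.
Starting from 1 we can reach 1, 2, 3, 4, 5, 6, 7, 8, 10. That is one component of size 9.
Total: 2 components.

2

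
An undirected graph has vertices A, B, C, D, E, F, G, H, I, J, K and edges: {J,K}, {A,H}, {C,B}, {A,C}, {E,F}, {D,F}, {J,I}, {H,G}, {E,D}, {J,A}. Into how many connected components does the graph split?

Starting from D we can reach D, E, F. That is one component of size 3.
Starting from A we can reach A, B, C, G, H, I, J, K. That is one component of size 8.
Total: 2 components.

2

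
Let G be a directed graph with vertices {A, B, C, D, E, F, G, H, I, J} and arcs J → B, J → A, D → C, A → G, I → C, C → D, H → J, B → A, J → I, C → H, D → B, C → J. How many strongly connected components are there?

6

{C, D, H, I, J} are all mutually reachable — one SCC of size 5.
{F} is an SCC by itself.
{E} is an SCC by itself.
{G} is an SCC by itself.
{B} is an SCC by itself.
(and 1 more singleton SCC)
That gives 6 strongly connected components.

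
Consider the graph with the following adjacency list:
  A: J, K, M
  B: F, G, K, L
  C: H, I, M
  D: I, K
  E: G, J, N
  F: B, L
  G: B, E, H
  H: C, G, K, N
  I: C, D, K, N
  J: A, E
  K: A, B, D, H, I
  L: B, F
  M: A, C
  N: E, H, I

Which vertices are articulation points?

Removing B increases the component count from 1 to 2, so B is a cut vertex.
By contrast removing N leaves 1 component; it is not a cut vertex. No other vertex is a cut vertex either.

B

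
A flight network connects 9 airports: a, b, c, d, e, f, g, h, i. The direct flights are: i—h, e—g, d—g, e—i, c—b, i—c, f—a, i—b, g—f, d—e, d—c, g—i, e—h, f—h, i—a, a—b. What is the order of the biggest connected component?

9

Starting from a we can reach a, b, c, d, e, f, g, h, i. That is one component of size 9.
The largest has 9 vertices.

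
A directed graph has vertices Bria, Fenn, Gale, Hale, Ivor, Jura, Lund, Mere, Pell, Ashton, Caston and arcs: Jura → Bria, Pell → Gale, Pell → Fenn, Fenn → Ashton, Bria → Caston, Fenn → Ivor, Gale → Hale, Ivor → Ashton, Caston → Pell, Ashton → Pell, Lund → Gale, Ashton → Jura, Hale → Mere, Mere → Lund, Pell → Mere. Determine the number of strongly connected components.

2

{Bria, Fenn, Ivor, Jura, Pell, Ashton, Caston} are all mutually reachable — one SCC of size 7.
{Gale, Hale, Lund, Mere} are all mutually reachable — one SCC of size 4.
That gives 2 strongly connected components.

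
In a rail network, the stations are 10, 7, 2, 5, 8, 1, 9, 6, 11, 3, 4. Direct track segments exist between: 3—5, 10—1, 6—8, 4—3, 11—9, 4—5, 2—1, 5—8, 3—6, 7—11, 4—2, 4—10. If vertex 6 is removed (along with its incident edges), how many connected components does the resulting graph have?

2

With 6 gone, the remaining components are: {7, 9, 11}; {1, 2, 3, 4, 5, 8, 10}.
That is 2 components.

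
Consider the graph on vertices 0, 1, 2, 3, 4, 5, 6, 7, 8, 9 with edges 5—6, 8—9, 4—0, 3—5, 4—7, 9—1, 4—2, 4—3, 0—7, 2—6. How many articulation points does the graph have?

Removing 4 increases the component count from 2 to 3, so 4 is a cut vertex.
Removing 9 increases the component count from 2 to 3, so 9 is a cut vertex.
By contrast removing 5 leaves 2 components; it is not a cut vertex. No other vertex is a cut vertex either.

2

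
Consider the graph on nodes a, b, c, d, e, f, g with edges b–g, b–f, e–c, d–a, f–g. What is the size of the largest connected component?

Starting from c we can reach c, e. That is one component of size 2.
Starting from a we can reach a, d. That is one component of size 2.
Starting from b we can reach b, f, g. That is one component of size 3.
The largest has 3 vertices.

3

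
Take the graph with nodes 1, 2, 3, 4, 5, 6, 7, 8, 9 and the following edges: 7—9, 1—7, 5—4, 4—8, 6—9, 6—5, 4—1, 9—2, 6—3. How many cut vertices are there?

3

Removing 4 increases the component count from 1 to 2, so 4 is a cut vertex.
Removing 6 increases the component count from 1 to 2, so 6 is a cut vertex.
Removing 9 increases the component count from 1 to 2, so 9 is a cut vertex.
By contrast removing 7 leaves 1 component; it is not a cut vertex. No other vertex is a cut vertex either.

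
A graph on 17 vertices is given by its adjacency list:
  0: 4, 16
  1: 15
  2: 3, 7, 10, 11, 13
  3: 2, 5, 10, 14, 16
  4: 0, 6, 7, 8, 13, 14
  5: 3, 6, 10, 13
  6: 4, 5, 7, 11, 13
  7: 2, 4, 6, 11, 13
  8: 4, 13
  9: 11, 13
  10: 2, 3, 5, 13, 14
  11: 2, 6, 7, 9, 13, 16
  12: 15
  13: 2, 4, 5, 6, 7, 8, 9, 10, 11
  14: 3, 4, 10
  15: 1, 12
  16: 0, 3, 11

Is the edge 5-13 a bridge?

No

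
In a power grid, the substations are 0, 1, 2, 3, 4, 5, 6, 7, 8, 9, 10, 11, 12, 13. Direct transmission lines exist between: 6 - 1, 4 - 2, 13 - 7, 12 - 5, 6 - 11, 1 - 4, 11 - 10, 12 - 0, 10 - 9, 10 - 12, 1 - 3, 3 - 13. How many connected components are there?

8 is isolated — a component by itself.
Starting from 0 we can reach 0, 1, 2, 3, 4, 5, 6, 7, 9, 10, 11, 12, 13. That is one component of size 13.
Total: 2 components.

2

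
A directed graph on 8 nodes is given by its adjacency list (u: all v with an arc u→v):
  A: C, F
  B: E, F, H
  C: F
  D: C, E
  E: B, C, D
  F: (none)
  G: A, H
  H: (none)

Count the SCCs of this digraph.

6

{B, D, E} are all mutually reachable — one SCC of size 3.
{C} is an SCC by itself.
{G} is an SCC by itself.
{A} is an SCC by itself.
{H} is an SCC by itself.
(and 1 more singleton SCC)
That gives 6 strongly connected components.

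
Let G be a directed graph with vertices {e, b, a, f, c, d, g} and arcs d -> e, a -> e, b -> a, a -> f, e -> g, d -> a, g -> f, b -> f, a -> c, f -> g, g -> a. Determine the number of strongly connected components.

4

{a, e, f, g} are all mutually reachable — one SCC of size 4.
{b} is an SCC by itself.
{c} is an SCC by itself.
{d} is an SCC by itself.
That gives 4 strongly connected components.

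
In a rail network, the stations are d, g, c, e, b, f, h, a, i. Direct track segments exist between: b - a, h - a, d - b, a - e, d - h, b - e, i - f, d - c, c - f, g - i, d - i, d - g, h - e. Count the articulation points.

1

Removing d increases the component count from 1 to 2, so d is a cut vertex.
By contrast removing e leaves 1 component; it is not a cut vertex. No other vertex is a cut vertex either.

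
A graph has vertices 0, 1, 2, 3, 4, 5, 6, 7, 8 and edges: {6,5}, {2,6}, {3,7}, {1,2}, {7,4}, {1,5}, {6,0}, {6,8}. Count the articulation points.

Removing 6 increases the component count from 2 to 4, so 6 is a cut vertex.
Removing 7 increases the component count from 2 to 3, so 7 is a cut vertex.
By contrast removing 1 leaves 2 components; it is not a cut vertex. No other vertex is a cut vertex either.

2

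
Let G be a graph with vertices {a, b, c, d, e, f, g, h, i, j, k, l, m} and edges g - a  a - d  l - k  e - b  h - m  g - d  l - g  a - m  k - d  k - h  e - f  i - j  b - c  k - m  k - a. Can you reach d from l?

Yes

From l we can reach a, d, g, h, k, l, m, which includes d.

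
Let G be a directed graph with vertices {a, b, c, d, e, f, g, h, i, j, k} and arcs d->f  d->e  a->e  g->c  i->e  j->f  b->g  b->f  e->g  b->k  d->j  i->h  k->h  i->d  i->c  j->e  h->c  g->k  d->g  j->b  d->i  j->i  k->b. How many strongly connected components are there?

7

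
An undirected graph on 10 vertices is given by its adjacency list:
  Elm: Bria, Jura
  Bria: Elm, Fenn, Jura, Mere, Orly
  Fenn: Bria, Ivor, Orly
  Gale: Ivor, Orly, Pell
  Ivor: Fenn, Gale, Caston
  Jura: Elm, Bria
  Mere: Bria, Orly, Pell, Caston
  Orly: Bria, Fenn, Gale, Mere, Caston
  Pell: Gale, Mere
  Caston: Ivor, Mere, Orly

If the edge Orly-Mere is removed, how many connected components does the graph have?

Orly and Mere are still connected via Orly-Bria-Mere, so the component count stays at 1.

1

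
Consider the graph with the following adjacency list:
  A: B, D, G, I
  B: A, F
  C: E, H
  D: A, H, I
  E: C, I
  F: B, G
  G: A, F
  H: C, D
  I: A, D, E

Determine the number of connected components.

1

Starting from A we can reach A, B, C, D, E, F, G, H, I. That is one component of size 9.
Total: 1 component.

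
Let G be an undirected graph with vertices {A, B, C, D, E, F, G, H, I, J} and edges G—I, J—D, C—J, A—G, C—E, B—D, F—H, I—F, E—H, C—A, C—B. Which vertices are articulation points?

C

Removing C increases the component count from 1 to 2, so C is a cut vertex.
By contrast removing H leaves 1 component; it is not a cut vertex. No other vertex is a cut vertex either.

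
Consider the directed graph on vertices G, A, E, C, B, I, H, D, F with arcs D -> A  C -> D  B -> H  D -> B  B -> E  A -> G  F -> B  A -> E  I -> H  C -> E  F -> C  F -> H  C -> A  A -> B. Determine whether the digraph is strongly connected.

There is no directed path from I to B, so the graph is not strongly connected.

No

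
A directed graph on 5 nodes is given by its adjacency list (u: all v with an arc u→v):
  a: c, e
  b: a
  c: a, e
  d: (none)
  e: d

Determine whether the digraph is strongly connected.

No

There is no directed path from d to c, so the graph is not strongly connected.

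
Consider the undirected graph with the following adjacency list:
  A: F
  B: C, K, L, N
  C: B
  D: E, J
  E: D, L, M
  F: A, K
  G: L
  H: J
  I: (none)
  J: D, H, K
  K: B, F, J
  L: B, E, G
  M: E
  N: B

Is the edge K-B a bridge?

After removing K-B, the path K-J-D-E-L-B still connects them, so the edge is not a bridge.

No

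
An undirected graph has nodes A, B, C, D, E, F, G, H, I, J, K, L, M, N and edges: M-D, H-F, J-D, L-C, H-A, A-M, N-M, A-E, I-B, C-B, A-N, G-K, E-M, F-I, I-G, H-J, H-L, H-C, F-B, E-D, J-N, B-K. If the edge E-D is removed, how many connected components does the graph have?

E and D are still connected via E-M-D, so the component count stays at 1.

1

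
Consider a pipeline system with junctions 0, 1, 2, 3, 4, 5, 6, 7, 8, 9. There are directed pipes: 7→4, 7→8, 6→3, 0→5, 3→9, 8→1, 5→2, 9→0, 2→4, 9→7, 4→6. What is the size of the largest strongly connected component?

8

{0, 2, 3, 4, 5, 6, 7, 9} are all mutually reachable — one SCC of size 8.
{8} is an SCC by itself.
{1} is an SCC by itself.
The largest has 8 vertices.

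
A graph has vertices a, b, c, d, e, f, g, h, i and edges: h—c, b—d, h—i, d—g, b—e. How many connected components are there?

4

f is isolated — a component by itself.
a is isolated — a component by itself.
Starting from c we can reach c, h, i. That is one component of size 3.
Starting from b we can reach b, d, e, g. That is one component of size 4.
Total: 4 components.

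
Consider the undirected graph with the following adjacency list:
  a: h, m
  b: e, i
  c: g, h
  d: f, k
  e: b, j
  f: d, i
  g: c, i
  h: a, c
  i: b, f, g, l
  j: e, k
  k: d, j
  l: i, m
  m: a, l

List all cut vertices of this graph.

i

Removing i increases the component count from 1 to 2, so i is a cut vertex.
By contrast removing g leaves 1 component; it is not a cut vertex. No other vertex is a cut vertex either.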